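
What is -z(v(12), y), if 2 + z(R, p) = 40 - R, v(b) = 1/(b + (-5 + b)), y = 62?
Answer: -721/19 ≈ -37.947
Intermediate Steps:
v(b) = 1/(-5 + 2*b)
z(R, p) = 38 - R (z(R, p) = -2 + (40 - R) = 38 - R)
-z(v(12), y) = -(38 - 1/(-5 + 2*12)) = -(38 - 1/(-5 + 24)) = -(38 - 1/19) = -1*721/19 = -721/19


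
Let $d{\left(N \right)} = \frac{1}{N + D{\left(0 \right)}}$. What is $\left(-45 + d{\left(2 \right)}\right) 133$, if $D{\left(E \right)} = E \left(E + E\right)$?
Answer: $- \frac{11837}{2} \approx -5918.5$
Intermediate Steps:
$D{\left(E \right)} = 2 E^{2}$ ($D{\left(E \right)} = E 2 E = 2 E^{2}$)
$d{\left(N \right)} = \frac{1}{N}$ ($d{\left(N \right)} = \frac{1}{N + 2 \cdot 0^{2}} = \frac{1}{N + 2 \cdot 0} = \frac{1}{N + 0} = \frac{1}{N}$)
$\left(-45 + d{\left(2 \right)}\right) 133 = \left(-45 + \frac{1}{2}\right) 133 = \left(- \frac{89}{2}\right) 133 = - \frac{11837}{2}$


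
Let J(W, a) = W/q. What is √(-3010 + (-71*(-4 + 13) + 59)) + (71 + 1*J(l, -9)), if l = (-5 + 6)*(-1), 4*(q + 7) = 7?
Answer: 1495/21 + I*√3590 ≈ 71.19 + 59.917*I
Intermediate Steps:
q = -21/4 (q = -7 + (¼)*7 = -7 + 7/4 = -21/4 ≈ -5.2500)
l = -1 (l = 1*(-1) = -1)
J(W, a) = -4*W/21 (J(W, a) = W/(-21/4) = W*(-4/21) = -4*W/21)
√(-3010 + (-71*(-4 + 13) + 59)) + (71 + 1*J(l, -9)) = √(-3010 + (-71*(-4 + 13) + 59)) + (71 + 1*(-4/21*(-1))) = √(-3010 + (-71*9 + 59)) + (71 + 1*(4/21)) = √(-3010 + (-639 + 59)) + (71 + 4/21) = √(-3010 - 580) + 1495/21 = √(-3590) + 1495/21 = I*√3590 + 1495/21 = 1495/21 + I*√3590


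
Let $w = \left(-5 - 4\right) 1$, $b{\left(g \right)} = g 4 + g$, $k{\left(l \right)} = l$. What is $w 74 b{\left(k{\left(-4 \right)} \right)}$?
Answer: $13320$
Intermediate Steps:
$b{\left(g \right)} = 5 g$ ($b{\left(g \right)} = 4 g + g = 5 g$)
$w = -9$ ($w = \left(-9\right) 1 = -9$)
$w 74 b{\left(k{\left(-4 \right)} \right)} = \left(-9\right) 74 \cdot 5 \left(-4\right) = \left(-666\right) \left(-20\right) = 13320$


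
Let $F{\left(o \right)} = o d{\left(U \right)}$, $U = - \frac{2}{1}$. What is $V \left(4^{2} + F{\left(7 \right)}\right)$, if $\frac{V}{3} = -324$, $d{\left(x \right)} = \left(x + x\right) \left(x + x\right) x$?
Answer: $202176$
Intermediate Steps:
$U = -2$ ($U = \left(-2\right) 1 = -2$)
$d{\left(x \right)} = 4 x^{3}$ ($d{\left(x \right)} = 2 x 2 x x = 4 x^{2} x = 4 x^{3}$)
$V = -972$ ($V = 3 \left(-324\right) = -972$)
$F{\left(o \right)} = - 32 o$ ($F{\left(o \right)} = o 4 \left(-2\right)^{3} = o 4 \left(-8\right) = o \left(-32\right) = - 32 o$)
$V \left(4^{2} + F{\left(7 \right)}\right) = - 972 \left(4^{2} - 224\right) = - 972 \left(16 - 224\right) = \left(-972\right) \left(-208\right) = 202176$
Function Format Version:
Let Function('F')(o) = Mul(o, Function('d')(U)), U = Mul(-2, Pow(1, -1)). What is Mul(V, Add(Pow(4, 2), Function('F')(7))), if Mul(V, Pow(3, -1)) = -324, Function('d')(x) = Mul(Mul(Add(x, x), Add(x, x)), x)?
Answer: 202176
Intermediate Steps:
U = -2 (U = Mul(-2, 1) = -2)
Function('d')(x) = Mul(4, Pow(x, 3)) (Function('d')(x) = Mul(Mul(Mul(2, x), Mul(2, x)), x) = Mul(Mul(4, Pow(x, 2)), x) = Mul(4, Pow(x, 3)))
V = -972 (V = Mul(3, -324) = -972)
Function('F')(o) = Mul(-32, o) (Function('F')(o) = Mul(o, Mul(4, Pow(-2, 3))) = Mul(o, Mul(4, -8)) = Mul(o, -32) = Mul(-32, o))
Mul(V, Add(Pow(4, 2), Function('F')(7))) = Mul(-972, Add(Pow(4, 2), Mul(-32, 7))) = Mul(-972, Add(16, -224)) = Mul(-972, -208) = 202176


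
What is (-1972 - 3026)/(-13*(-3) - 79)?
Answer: 2499/20 ≈ 124.95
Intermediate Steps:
(-1972 - 3026)/(-13*(-3) - 79) = -4998/(39 - 79) = -4998/(-40) = -4998*(-1/40) = 2499/20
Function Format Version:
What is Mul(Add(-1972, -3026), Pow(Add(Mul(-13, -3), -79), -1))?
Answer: Rational(2499, 20) ≈ 124.95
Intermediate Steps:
Mul(Add(-1972, -3026), Pow(Add(Mul(-13, -3), -79), -1)) = Mul(-4998, Pow(Add(39, -79), -1)) = Mul(-4998, Pow(-40, -1)) = Mul(-4998, Rational(-1, 40)) = Rational(2499, 20)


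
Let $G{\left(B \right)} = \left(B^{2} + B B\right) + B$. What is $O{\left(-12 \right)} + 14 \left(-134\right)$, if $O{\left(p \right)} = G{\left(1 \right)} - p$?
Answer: $-1861$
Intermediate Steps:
$G{\left(B \right)} = B + 2 B^{2}$ ($G{\left(B \right)} = \left(B^{2} + B^{2}\right) + B = 2 B^{2} + B = B + 2 B^{2}$)
$O{\left(p \right)} = 3 - p$ ($O{\left(p \right)} = 1 \left(1 + 2 \cdot 1\right) - p = 1 \left(1 + 2\right) - p = 1 \cdot 3 - p = 3 - p$)
$O{\left(-12 \right)} + 14 \left(-134\right) = \left(3 - -12\right) + 14 \left(-134\right) = \left(3 + 12\right) - 1876 = 15 - 1876 = -1861$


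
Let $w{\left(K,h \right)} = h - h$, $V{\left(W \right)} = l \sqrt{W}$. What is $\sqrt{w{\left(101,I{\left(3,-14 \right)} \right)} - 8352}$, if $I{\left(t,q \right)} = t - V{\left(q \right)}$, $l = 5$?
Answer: $12 i \sqrt{58} \approx 91.389 i$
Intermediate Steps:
$V{\left(W \right)} = 5 \sqrt{W}$
$I{\left(t,q \right)} = t - 5 \sqrt{q}$
$w{\left(K,h \right)} = 0$
$\sqrt{w{\left(101,I{\left(3,-14 \right)} \right)} - 8352} = \sqrt{0 - 8352} = \sqrt{-8352} = 12 i \sqrt{58}$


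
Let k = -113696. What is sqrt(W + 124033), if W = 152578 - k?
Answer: sqrt(390307) ≈ 624.75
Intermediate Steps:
W = 266274 (W = 152578 - 1*(-113696) = 152578 + 113696 = 266274)
sqrt(W + 124033) = sqrt(266274 + 124033) = sqrt(390307)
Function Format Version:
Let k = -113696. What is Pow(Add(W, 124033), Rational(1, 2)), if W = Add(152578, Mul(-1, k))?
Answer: Pow(390307, Rational(1, 2)) ≈ 624.75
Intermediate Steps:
W = 266274 (W = Add(152578, Mul(-1, -113696)) = Add(152578, 113696) = 266274)
Pow(Add(W, 124033), Rational(1, 2)) = Pow(Add(266274, 124033), Rational(1, 2)) = Pow(390307, Rational(1, 2))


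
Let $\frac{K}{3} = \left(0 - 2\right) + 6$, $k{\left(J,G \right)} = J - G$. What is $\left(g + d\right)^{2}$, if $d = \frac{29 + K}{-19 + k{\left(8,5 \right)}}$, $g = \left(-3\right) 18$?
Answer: $\frac{819025}{256} \approx 3199.3$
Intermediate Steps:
$K = 12$ ($K = 3 \left(\left(0 - 2\right) + 6\right) = 3 \left(-2 + 6\right) = 3 \cdot 4 = 12$)
$g = -54$
$d = - \frac{41}{16}$ ($d = \frac{29 + 12}{-19 + \left(8 - 5\right)} = \frac{41}{-19 + \left(8 - 5\right)} = \frac{41}{-19 + 3} = \frac{41}{-16} = 41 \left(- \frac{1}{16}\right) = - \frac{41}{16} \approx -2.5625$)
$\left(g + d\right)^{2} = \left(-54 - \frac{41}{16}\right)^{2} = \left(- \frac{905}{16}\right)^{2} = \frac{819025}{256}$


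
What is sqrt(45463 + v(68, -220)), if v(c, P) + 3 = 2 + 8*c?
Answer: sqrt(46006) ≈ 214.49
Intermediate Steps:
v(c, P) = -1 + 8*c (v(c, P) = -3 + (2 + 8*c) = -1 + 8*c)
sqrt(45463 + v(68, -220)) = sqrt(45463 + (-1 + 8*68)) = sqrt(45463 + (-1 + 544)) = sqrt(45463 + 543) = sqrt(46006)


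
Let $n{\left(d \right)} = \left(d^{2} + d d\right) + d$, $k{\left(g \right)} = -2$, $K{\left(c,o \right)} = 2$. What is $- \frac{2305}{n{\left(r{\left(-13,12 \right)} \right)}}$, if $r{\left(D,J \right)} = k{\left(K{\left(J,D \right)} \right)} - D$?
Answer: $- \frac{2305}{253} \approx -9.1107$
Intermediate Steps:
$r{\left(D,J \right)} = -2 - D$
$n{\left(d \right)} = d + 2 d^{2}$ ($n{\left(d \right)} = \left(d^{2} + d^{2}\right) + d = 2 d^{2} + d = d + 2 d^{2}$)
$- \frac{2305}{n{\left(r{\left(-13,12 \right)} \right)}} = - \frac{2305}{\left(-2 - -13\right) \left(1 + 2 \left(-2 - -13\right)\right)} = - \frac{2305}{\left(-2 + 13\right) \left(1 + 2 \left(-2 + 13\right)\right)} = - \frac{2305}{11 \left(1 + 2 \cdot 11\right)} = - \frac{2305}{11 \left(1 + 22\right)} = - \frac{2305}{11 \cdot 23} = - \frac{2305}{253}$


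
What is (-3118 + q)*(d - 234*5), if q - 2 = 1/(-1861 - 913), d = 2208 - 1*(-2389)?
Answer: -29622251195/2774 ≈ -1.0679e+7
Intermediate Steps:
d = 4597 (d = 2208 + 2389 = 4597)
q = 5547/2774 (q = 2 + 1/(-1861 - 913) = 2 + 1/(-2774) = 2 - 1/2774 = 5547/2774 ≈ 1.9996)
(-3118 + q)*(d - 234*5) = (-3118 + 5547/2774)*(4597 - 234*5) = -8643785*(4597 - 1170)/2774 = -8643785/2774*3427 = -29622251195/2774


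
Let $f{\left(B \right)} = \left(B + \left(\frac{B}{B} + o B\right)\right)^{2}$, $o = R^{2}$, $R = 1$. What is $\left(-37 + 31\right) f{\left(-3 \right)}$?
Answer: $-150$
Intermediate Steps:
$o = 1$ ($o = 1^{2} = 1$)
$f{\left(B \right)} = \left(1 + 2 B\right)^{2}$ ($f{\left(B \right)} = \left(B + \left(\frac{B}{B} + 1 B\right)\right)^{2} = \left(B + \left(1 + B\right)\right)^{2} = \left(1 + 2 B\right)^{2}$)
$\left(-37 + 31\right) f{\left(-3 \right)} = \left(-37 + 31\right) \left(1 + 2 \left(-3\right)\right)^{2} = - 6 \left(1 - 6\right)^{2} = - 6 \left(-5\right)^{2} = \left(-6\right) 25 = -150$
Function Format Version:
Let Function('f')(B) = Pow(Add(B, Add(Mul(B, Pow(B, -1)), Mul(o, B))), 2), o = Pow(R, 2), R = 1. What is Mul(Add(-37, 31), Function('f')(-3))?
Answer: -150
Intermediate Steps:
o = 1 (o = Pow(1, 2) = 1)
Function('f')(B) = Pow(Add(1, Mul(2, B)), 2) (Function('f')(B) = Pow(Add(B, Add(Mul(B, Pow(B, -1)), Mul(1, B))), 2) = Pow(Add(B, Add(1, B)), 2) = Pow(Add(1, Mul(2, B)), 2))
Mul(Add(-37, 31), Function('f')(-3)) = Mul(Add(-37, 31), Pow(Add(1, Mul(2, -3)), 2)) = Mul(-6, Pow(Add(1, -6), 2)) = Mul(-6, Pow(-5, 2)) = Mul(-6, 25) = -150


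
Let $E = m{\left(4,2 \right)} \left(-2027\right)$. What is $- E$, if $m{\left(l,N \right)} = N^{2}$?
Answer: $8108$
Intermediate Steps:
$E = -8108$ ($E = 2^{2} \left(-2027\right) = 4 \left(-2027\right) = -8108$)
$- E = \left(-1\right) \left(-8108\right) = 8108$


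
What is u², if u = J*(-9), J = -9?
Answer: 6561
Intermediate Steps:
u = 81 (u = -9*(-9) = 81)
u² = 81² = 6561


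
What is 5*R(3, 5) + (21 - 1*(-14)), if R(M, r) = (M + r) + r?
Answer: 100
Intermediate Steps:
R(M, r) = M + 2*r
5*R(3, 5) + (21 - 1*(-14)) = 5*(3 + 2*5) + (21 - 1*(-14)) = 5*(3 + 10) + (21 + 14) = 5*13 + 35 = 65 + 35 = 100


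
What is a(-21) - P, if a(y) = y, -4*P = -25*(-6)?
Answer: 33/2 ≈ 16.500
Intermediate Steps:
P = -75/2 (P = -(-25)*(-6)/4 = -1/4*150 = -75/2 ≈ -37.500)
a(-21) - P = -21 - 1*(-75/2) = -21 + 75/2 = 33/2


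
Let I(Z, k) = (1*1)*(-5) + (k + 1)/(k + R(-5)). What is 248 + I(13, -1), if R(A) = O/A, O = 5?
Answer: 243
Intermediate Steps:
R(A) = 5/A
I(Z, k) = -5 + (1 + k)/(-1 + k) (I(Z, k) = (1*1)*(-5) + (k + 1)/(k + 5/(-5)) = 1*(-5) + (1 + k)/(k + 5*(-1/5)) = -5 + (1 + k)/(k - 1) = -5 + (1 + k)/(-1 + k))
248 + I(13, -1) = 248 + 2*(3 - 2*(-1))/(-1 - 1) = 248 + 2*(3 + 2)/(-2) = 248 + 2*(-1/2)*5 = 248 - 5 = 243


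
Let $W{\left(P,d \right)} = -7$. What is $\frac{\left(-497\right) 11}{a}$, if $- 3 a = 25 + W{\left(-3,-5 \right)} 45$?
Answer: $- \frac{16401}{290} \approx -56.555$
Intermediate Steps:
$a = \frac{290}{3}$ ($a = - \frac{25 - 315}{3} = \left(- \frac{1}{3}\right) \left(-290\right) = \frac{290}{3} \approx 96.667$)
$\frac{\left(-497\right) 11}{a} = \frac{\left(-497\right) 11}{\frac{290}{3}} = \left(-5467\right) \frac{3}{290} = - \frac{16401}{290}$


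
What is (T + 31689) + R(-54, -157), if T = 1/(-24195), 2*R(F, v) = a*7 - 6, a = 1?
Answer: 1533454903/48390 ≈ 31690.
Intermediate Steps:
R(F, v) = ½ (R(F, v) = (1*7 - 6)/2 = (7 - 6)/2 = (½)*1 = ½)
T = -1/24195 ≈ -4.1331e-5
(T + 31689) + R(-54, -157) = (-1/24195 + 31689) + ½ = 766715354/24195 + ½ = 1533454903/48390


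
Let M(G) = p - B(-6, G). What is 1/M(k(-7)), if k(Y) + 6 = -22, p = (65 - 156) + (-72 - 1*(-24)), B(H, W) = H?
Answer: -1/133 ≈ -0.0075188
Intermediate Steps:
p = -139 (p = -91 + (-72 + 24) = -91 - 48 = -139)
k(Y) = -28 (k(Y) = -6 - 22 = -28)
M(G) = -133 (M(G) = -139 - 1*(-6) = -139 + 6 = -133)
1/M(k(-7)) = 1/(-133) = -1/133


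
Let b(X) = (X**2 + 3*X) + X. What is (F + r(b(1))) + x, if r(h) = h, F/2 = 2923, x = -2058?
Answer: 3793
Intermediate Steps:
F = 5846 (F = 2*2923 = 5846)
b(X) = X**2 + 4*X
(F + r(b(1))) + x = (5846 + 1*(4 + 1)) - 2058 = (5846 + 1*5) - 2058 = (5846 + 5) - 2058 = 5851 - 2058 = 3793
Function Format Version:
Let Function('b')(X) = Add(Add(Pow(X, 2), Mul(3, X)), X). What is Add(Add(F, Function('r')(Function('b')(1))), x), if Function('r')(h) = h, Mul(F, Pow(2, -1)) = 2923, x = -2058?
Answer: 3793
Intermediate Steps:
F = 5846 (F = Mul(2, 2923) = 5846)
Function('b')(X) = Add(Pow(X, 2), Mul(4, X))
Add(Add(F, Function('r')(Function('b')(1))), x) = Add(Add(5846, Mul(1, Add(4, 1))), -2058) = Add(Add(5846, Mul(1, 5)), -2058) = Add(Add(5846, 5), -2058) = Add(5851, -2058) = 3793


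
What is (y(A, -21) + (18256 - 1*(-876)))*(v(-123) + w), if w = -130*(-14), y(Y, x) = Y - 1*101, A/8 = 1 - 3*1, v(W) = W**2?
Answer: 322285235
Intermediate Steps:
A = -16 (A = 8*(1 - 3*1) = 8*(1 - 3) = 8*(-2) = -16)
y(Y, x) = -101 + Y (y(Y, x) = Y - 101 = -101 + Y)
w = 1820
(y(A, -21) + (18256 - 1*(-876)))*(v(-123) + w) = ((-101 - 16) + (18256 - 1*(-876)))*((-123)**2 + 1820) = (-117 + (18256 + 876))*(15129 + 1820) = (-117 + 19132)*16949 = 19015*16949 = 322285235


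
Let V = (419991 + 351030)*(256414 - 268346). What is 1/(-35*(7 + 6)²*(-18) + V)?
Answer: -1/9199716102 ≈ -1.0870e-10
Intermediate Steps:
V = -9199822572 (V = 771021*(-11932) = -9199822572)
1/(-35*(7 + 6)²*(-18) + V) = 1/(-35*(7 + 6)²*(-18) - 9199822572) = 1/(-35*13²*(-18) - 9199822572) = 1/(-35*169*(-18) - 9199822572) = 1/(-5915*(-18) - 9199822572) = 1/(106470 - 9199822572) = 1/(-9199716102) = -1/9199716102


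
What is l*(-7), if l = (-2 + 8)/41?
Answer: -42/41 ≈ -1.0244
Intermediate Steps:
l = 6/41 (l = 6*(1/41) = 6/41 ≈ 0.14634)
l*(-7) = (6/41)*(-7) = -42/41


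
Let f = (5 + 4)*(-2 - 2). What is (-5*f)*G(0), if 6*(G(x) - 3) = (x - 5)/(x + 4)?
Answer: 1005/2 ≈ 502.50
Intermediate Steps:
G(x) = 3 + (-5 + x)/(6*(4 + x)) (G(x) = 3 + ((x - 5)/(x + 4))/6 = 3 + ((-5 + x)/(4 + x))/6 = 3 + (-5 + x)/(6*(4 + x)))
f = -36 (f = 9*(-4) = -36)
(-5*f)*G(0) = (-5*(-36))*((67 + 19*0)/(6*(4 + 0))) = 180*((⅙)*(67 + 0)/4) = 180*((⅙)*(¼)*67) = 180*(67/24) = 1005/2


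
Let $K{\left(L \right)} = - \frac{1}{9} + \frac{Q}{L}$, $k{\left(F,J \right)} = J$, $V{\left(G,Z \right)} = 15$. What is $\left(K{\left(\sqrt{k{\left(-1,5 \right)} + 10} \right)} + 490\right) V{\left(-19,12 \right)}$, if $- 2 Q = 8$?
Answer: $\frac{22045}{3} - 4 \sqrt{15} \approx 7332.8$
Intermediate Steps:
$Q = -4$ ($Q = \left(- \frac{1}{2}\right) 8 = -4$)
$K{\left(L \right)} = - \frac{1}{9} - \frac{4}{L}$
$\left(K{\left(\sqrt{k{\left(-1,5 \right)} + 10} \right)} + 490\right) V{\left(-19,12 \right)} = \left(\frac{-36 - \sqrt{5 + 10}}{9 \sqrt{5 + 10}} + 490\right) 15 = \left(\frac{-36 - \sqrt{15}}{9 \sqrt{15}} + 490\right) 15 = \left(\frac{\frac{\sqrt{15}}{15} \left(-36 - \sqrt{15}\right)}{9} + 490\right) 15 = \left(\frac{\sqrt{15} \left(-36 - \sqrt{15}\right)}{135} + 490\right) 15 = \left(490 + \frac{\sqrt{15} \left(-36 - \sqrt{15}\right)}{135}\right) 15 = 7350 + \frac{\sqrt{15} \left(-36 - \sqrt{15}\right)}{9}$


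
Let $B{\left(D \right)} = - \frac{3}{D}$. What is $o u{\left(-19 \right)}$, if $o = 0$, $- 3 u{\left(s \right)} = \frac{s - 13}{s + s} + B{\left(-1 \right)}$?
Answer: $0$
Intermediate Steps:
$u{\left(s \right)} = -1 - \frac{-13 + s}{6 s}$ ($u{\left(s \right)} = - \frac{\frac{s - 13}{s + s} - \frac{3}{-1}}{3} = - \frac{\frac{-13 + s}{2 s} - -3}{3} = - \frac{\left(-13 + s\right) \frac{1}{2 s} + 3}{3} = - \frac{\frac{-13 + s}{2 s} + 3}{3} = - \frac{3 + \frac{-13 + s}{2 s}}{3} = -1 - \frac{-13 + s}{6 s}$)
$o u{\left(-19 \right)} = 0 \frac{13 - -133}{6 \left(-19\right)} = 0 \cdot \frac{1}{6} \left(- \frac{1}{19}\right) \left(13 + 133\right) = 0 \cdot \frac{1}{6} \left(- \frac{1}{19}\right) 146 = 0 \left(- \frac{73}{57}\right) = 0$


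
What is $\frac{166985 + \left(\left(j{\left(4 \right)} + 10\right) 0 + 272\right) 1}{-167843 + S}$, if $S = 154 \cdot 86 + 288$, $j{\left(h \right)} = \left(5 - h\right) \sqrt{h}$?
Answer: $- \frac{167257}{154311} \approx -1.0839$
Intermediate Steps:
$j{\left(h \right)} = \sqrt{h} \left(5 - h\right)$
$S = 13532$ ($S = 13244 + 288 = 13532$)
$\frac{166985 + \left(\left(j{\left(4 \right)} + 10\right) 0 + 272\right) 1}{-167843 + S} = \frac{166985 + \left(\left(\sqrt{4} \left(5 - 4\right) + 10\right) 0 + 272\right) 1}{-167843 + 13532} = \frac{166985 + \left(\left(2 \left(5 - 4\right) + 10\right) 0 + 272\right) 1}{-154311} = \left(166985 + \left(\left(2 \cdot 1 + 10\right) 0 + 272\right) 1\right) \left(- \frac{1}{154311}\right) = \left(166985 + \left(\left(2 + 10\right) 0 + 272\right) 1\right) \left(- \frac{1}{154311}\right) = \left(166985 + \left(12 \cdot 0 + 272\right) 1\right) \left(- \frac{1}{154311}\right) = \left(166985 + \left(0 + 272\right) 1\right) \left(- \frac{1}{154311}\right) = \left(166985 + 272 \cdot 1\right) \left(- \frac{1}{154311}\right) = \left(166985 + 272\right) \left(- \frac{1}{154311}\right) = 167257 \left(- \frac{1}{154311}\right) = - \frac{167257}{154311}$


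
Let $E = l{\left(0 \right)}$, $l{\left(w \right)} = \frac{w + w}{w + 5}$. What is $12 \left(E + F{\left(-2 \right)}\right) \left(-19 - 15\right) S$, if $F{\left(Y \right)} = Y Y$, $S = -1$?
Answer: $1632$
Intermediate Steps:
$l{\left(w \right)} = \frac{2 w}{5 + w}$
$E = 0$ ($E = 2 \cdot 0 \frac{1}{5 + 0} = 2 \cdot 0 \cdot \frac{1}{5} = 0$)
$F{\left(Y \right)} = Y^{2}$
$12 \left(E + F{\left(-2 \right)}\right) \left(-19 - 15\right) S = 12 \left(0 + \left(-2\right)^{2}\right) \left(-19 - 15\right) \left(-1\right) = 12 \left(0 + 4\right) \left(-34\right) \left(-1\right) = 12 \cdot 4 \left(-34\right) \left(-1\right) = 12 \left(-136\right) \left(-1\right) = \left(-1632\right) \left(-1\right) = 1632$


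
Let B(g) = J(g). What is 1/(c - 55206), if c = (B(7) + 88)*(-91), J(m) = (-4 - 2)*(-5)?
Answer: -1/65944 ≈ -1.5164e-5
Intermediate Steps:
J(m) = 30 (J(m) = -6*(-5) = 30)
B(g) = 30
c = -10738 (c = (30 + 88)*(-91) = 118*(-91) = -10738)
1/(c - 55206) = 1/(-10738 - 55206) = 1/(-65944) = -1/65944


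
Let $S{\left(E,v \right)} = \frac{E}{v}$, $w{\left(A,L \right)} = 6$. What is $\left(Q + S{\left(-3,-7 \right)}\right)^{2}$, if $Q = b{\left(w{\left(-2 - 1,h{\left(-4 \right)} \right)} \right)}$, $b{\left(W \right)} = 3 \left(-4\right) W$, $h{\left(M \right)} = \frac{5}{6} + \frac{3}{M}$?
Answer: $\frac{251001}{49} \approx 5122.5$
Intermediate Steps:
$h{\left(M \right)} = \frac{5}{6} + \frac{3}{M}$ ($h{\left(M \right)} = 5 \cdot \frac{1}{6} + \frac{3}{M} = \frac{5}{6} + \frac{3}{M}$)
$b{\left(W \right)} = - 12 W$
$Q = -72$ ($Q = \left(-12\right) 6 = -72$)
$\left(Q + S{\left(-3,-7 \right)}\right)^{2} = \left(-72 - \frac{3}{-7}\right)^{2} = \left(-72 - - \frac{3}{7}\right)^{2} = \left(-72 + \frac{3}{7}\right)^{2} = \left(- \frac{501}{7}\right)^{2} = \frac{251001}{49}$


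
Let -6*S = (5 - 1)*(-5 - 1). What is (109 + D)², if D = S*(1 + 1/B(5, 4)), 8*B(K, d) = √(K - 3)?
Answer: 13281 + 3616*√2 ≈ 18395.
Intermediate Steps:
B(K, d) = √(-3 + K)/8 (B(K, d) = √(K - 3)/8 = √(-3 + K)/8)
S = 4 (S = -(5 - 1)*(-5 - 1)/6 = -2*(-6)/3 = -⅙*(-24) = 4)
D = 4 + 16*√2 (D = 4*(1 + 1/(√(-3 + 5)/8)) = 4*(1 + 1/(√2/8)) = 4*(1 + 4*√2) = 4 + 16*√2 ≈ 26.627)
(109 + D)² = (109 + (4 + 16*√2))² = (113 + 16*√2)²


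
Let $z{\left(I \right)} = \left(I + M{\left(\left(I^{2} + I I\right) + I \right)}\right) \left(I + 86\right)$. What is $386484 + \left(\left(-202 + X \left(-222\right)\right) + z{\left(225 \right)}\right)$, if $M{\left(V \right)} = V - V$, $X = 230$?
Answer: $405197$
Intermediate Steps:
$M{\left(V \right)} = 0$
$z{\left(I \right)} = I \left(86 + I\right)$ ($z{\left(I \right)} = \left(I + 0\right) \left(I + 86\right) = I \left(86 + I\right)$)
$386484 + \left(\left(-202 + X \left(-222\right)\right) + z{\left(225 \right)}\right) = 386484 + \left(\left(-202 + 230 \left(-222\right)\right) + 225 \left(86 + 225\right)\right) = 386484 + \left(\left(-202 - 51060\right) + 225 \cdot 311\right) = 386484 + \left(-51262 + 69975\right) = 386484 + 18713 = 405197$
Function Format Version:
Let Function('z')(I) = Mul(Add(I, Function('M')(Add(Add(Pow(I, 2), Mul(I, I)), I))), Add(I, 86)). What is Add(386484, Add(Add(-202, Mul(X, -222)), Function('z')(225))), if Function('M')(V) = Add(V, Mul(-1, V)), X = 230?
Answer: 405197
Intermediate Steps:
Function('M')(V) = 0
Function('z')(I) = Mul(I, Add(86, I)) (Function('z')(I) = Mul(Add(I, 0), Add(I, 86)) = Mul(I, Add(86, I)))
Add(386484, Add(Add(-202, Mul(X, -222)), Function('z')(225))) = Add(386484, Add(Add(-202, Mul(230, -222)), Mul(225, Add(86, 225)))) = Add(386484, Add(Add(-202, -51060), Mul(225, 311))) = Add(386484, Add(-51262, 69975)) = Add(386484, 18713) = 405197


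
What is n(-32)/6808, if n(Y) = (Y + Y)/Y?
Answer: 1/3404 ≈ 0.00029377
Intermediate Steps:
n(Y) = 2 (n(Y) = (2*Y)/Y = 2)
n(-32)/6808 = 2/6808 = 2*(1/6808) = 1/3404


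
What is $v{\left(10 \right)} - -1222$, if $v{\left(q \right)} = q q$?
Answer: $1322$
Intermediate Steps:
$v{\left(q \right)} = q^{2}$
$v{\left(10 \right)} - -1222 = 10^{2} - -1222 = 100 + 1222 = 1322$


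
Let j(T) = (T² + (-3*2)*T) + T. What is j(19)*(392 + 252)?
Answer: 171304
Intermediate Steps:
j(T) = T² - 5*T (j(T) = (T² - 6*T) + T = T² - 5*T)
j(19)*(392 + 252) = (19*(-5 + 19))*(392 + 252) = (19*14)*644 = 266*644 = 171304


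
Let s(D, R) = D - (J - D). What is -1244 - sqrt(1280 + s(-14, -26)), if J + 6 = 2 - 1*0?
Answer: -1244 - 2*sqrt(314) ≈ -1279.4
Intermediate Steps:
J = -4 (J = -6 + (2 - 1*0) = -6 + (2 + 0) = -6 + 2 = -4)
s(D, R) = 4 + 2*D (s(D, R) = D - (-4 - D) = D + (4 + D) = 4 + 2*D)
-1244 - sqrt(1280 + s(-14, -26)) = -1244 - sqrt(1280 + (4 + 2*(-14))) = -1244 - sqrt(1280 + (4 - 28)) = -1244 - sqrt(1280 - 24) = -1244 - sqrt(1256) = -1244 - 2*sqrt(314)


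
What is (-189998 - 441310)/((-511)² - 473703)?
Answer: 315654/106291 ≈ 2.9697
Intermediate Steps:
(-189998 - 441310)/((-511)² - 473703) = -631308/(261121 - 473703) = -631308/(-212582) = -631308*(-1/212582) = 315654/106291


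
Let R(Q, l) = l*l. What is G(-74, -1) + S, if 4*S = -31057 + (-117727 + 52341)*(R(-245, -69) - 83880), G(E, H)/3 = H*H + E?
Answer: 5173243001/4 ≈ 1.2933e+9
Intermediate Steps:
G(E, H) = 3*E + 3*H**2 (G(E, H) = 3*(H*H + E) = 3*(H**2 + E) = 3*(E + H**2) = 3*E + 3*H**2)
R(Q, l) = l**2
S = 5173243877/4 (S = (-31057 + (-117727 + 52341)*((-69)**2 - 83880))/4 = (-31057 - 65386*(4761 - 83880))/4 = (-31057 - 65386*(-79119))/4 = (-31057 + 5173274934)/4 = (1/4)*5173243877 = 5173243877/4 ≈ 1.2933e+9)
G(-74, -1) + S = (3*(-74) + 3*(-1)**2) + 5173243877/4 = (-222 + 3*1) + 5173243877/4 = (-222 + 3) + 5173243877/4 = -219 + 5173243877/4 = 5173243001/4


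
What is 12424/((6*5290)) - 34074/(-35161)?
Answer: 379587256/279002535 ≈ 1.3605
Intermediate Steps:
12424/((6*5290)) - 34074/(-35161) = 12424/31740 - 34074*(-1/35161) = 12424*(1/31740) + 34074/35161 = 3106/7935 + 34074/35161 = 379587256/279002535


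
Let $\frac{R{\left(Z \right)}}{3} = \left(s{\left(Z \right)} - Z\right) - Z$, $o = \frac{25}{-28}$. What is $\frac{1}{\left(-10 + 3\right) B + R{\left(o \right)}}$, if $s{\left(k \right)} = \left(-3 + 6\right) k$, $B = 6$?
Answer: $- \frac{28}{1251} \approx -0.022382$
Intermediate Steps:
$s{\left(k \right)} = 3 k$
$o = - \frac{25}{28}$ ($o = 25 \left(- \frac{1}{28}\right) = - \frac{25}{28} \approx -0.89286$)
$R{\left(Z \right)} = 3 Z$ ($R{\left(Z \right)} = 3 \left(\left(3 Z - Z\right) - Z\right) = 3 \left(2 Z - Z\right) = 3 Z$)
$\frac{1}{\left(-10 + 3\right) B + R{\left(o \right)}} = \frac{1}{\left(-10 + 3\right) 6 + 3 \left(- \frac{25}{28}\right)} = \frac{1}{\left(-7\right) 6 - \frac{75}{28}} = \frac{1}{-42 - \frac{75}{28}} = \frac{1}{- \frac{1251}{28}} = - \frac{28}{1251}$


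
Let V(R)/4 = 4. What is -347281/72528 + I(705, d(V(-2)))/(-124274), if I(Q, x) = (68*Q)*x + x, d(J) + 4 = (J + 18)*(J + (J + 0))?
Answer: -1906148147113/4506672336 ≈ -422.96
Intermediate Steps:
V(R) = 16 (V(R) = 4*4 = 16)
d(J) = -4 + 2*J*(18 + J) (d(J) = -4 + (J + 18)*(J + (J + 0)) = -4 + (18 + J)*(J + J) = -4 + (18 + J)*(2*J) = -4 + 2*J*(18 + J))
I(Q, x) = x + 68*Q*x (I(Q, x) = 68*Q*x + x = x + 68*Q*x)
-347281/72528 + I(705, d(V(-2)))/(-124274) = -347281/72528 + ((-4 + 2*16² + 36*16)*(1 + 68*705))/(-124274) = -347281*1/72528 + ((-4 + 2*256 + 576)*(1 + 47940))*(-1/124274) = -347281/72528 + ((-4 + 512 + 576)*47941)*(-1/124274) = -347281/72528 + (1084*47941)*(-1/124274) = -347281/72528 + 51968044*(-1/124274) = -347281/72528 - 25984022/62137 = -1906148147113/4506672336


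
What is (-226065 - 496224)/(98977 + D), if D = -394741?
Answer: 240763/98588 ≈ 2.4421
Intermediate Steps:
(-226065 - 496224)/(98977 + D) = (-226065 - 496224)/(98977 - 394741) = -722289/(-295764) = -722289*(-1/295764) = 240763/98588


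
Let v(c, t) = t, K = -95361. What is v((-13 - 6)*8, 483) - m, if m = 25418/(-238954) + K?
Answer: 11451166297/119477 ≈ 95844.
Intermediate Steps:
m = -11393458906/119477 (m = 25418/(-238954) - 95361 = 25418*(-1/238954) - 95361 = -12709/119477 - 95361 = -11393458906/119477 ≈ -95361.)
v((-13 - 6)*8, 483) - m = 483 - 1*(-11393458906/119477) = 483 + 11393458906/119477 = 11451166297/119477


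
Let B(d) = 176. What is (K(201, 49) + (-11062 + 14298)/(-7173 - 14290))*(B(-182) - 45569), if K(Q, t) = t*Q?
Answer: -9595437934443/21463 ≈ -4.4707e+8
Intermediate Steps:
K(Q, t) = Q*t
(K(201, 49) + (-11062 + 14298)/(-7173 - 14290))*(B(-182) - 45569) = (201*49 + (-11062 + 14298)/(-7173 - 14290))*(176 - 45569) = (9849 + 3236/(-21463))*(-45393) = (9849 + 3236*(-1/21463))*(-45393) = (9849 - 3236/21463)*(-45393) = (211385851/21463)*(-45393) = -9595437934443/21463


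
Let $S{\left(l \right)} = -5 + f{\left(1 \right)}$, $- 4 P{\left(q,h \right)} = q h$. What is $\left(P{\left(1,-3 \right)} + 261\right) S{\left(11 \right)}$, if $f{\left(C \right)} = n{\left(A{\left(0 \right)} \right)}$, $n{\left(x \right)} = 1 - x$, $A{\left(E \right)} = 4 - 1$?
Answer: $- \frac{7329}{4} \approx -1832.3$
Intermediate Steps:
$A{\left(E \right)} = 3$
$f{\left(C \right)} = -2$ ($f{\left(C \right)} = 1 - 3 = -2$)
$P{\left(q,h \right)} = - \frac{h q}{4}$ ($P{\left(q,h \right)} = - \frac{q h}{4} = - \frac{h q}{4}$)
$S{\left(l \right)} = -7$ ($S{\left(l \right)} = -5 - 2 = -7$)
$\left(P{\left(1,-3 \right)} + 261\right) S{\left(11 \right)} = \left(\left(- \frac{1}{4}\right) \left(-3\right) 1 + 261\right) \left(-7\right) = \left(\frac{3}{4} + 261\right) \left(-7\right) = \frac{1047}{4} \left(-7\right) = - \frac{7329}{4}$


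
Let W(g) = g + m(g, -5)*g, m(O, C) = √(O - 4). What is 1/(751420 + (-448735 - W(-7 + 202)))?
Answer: 6722/2033176385 + 13*√191/6099529155 ≈ 3.3356e-6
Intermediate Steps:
m(O, C) = √(-4 + O)
W(g) = g + g*√(-4 + g) (W(g) = g + √(-4 + g)*g = g + g*√(-4 + g))
1/(751420 + (-448735 - W(-7 + 202))) = 1/(751420 + (-448735 - (-7 + 202)*(1 + √(-4 + (-7 + 202))))) = 1/(751420 + (-448735 - 195*(1 + √(-4 + 195)))) = 1/(751420 + (-448735 - 195*(1 + √191))) = 1/(751420 + (-448735 - (195 + 195*√191))) = 1/(751420 + (-448735 + (-195 - 195*√191))) = 1/(751420 + (-448930 - 195*√191)) = 1/(302490 - 195*√191)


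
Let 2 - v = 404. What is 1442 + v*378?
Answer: -150514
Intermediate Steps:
v = -402 (v = 2 - 1*404 = 2 - 404 = -402)
1442 + v*378 = 1442 - 402*378 = 1442 - 151956 = -150514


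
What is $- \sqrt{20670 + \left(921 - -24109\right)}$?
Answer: $- 10 \sqrt{457} \approx -213.78$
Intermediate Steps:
$- \sqrt{20670 + \left(921 - -24109\right)} = - \sqrt{20670 + \left(921 + 24109\right)} = - \sqrt{20670 + 25030} = - \sqrt{45700} = - 10 \sqrt{457}$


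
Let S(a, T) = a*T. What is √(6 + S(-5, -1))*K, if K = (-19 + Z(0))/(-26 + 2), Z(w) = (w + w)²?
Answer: 19*√11/24 ≈ 2.6257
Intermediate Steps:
Z(w) = 4*w² (Z(w) = (2*w)² = 4*w²)
S(a, T) = T*a
K = 19/24 (K = (-19 + 4*0²)/(-26 + 2) = (-19 + 4*0)/(-24) = (-19 + 0)*(-1/24) = -19*(-1/24) = 19/24 ≈ 0.79167)
√(6 + S(-5, -1))*K = √(6 - 1*(-5))*(19/24) = √(6 + 5)*(19/24) = √11*(19/24) = 19*√11/24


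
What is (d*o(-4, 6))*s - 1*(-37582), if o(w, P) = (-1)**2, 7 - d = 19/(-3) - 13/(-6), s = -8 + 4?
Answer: 112612/3 ≈ 37537.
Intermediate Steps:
s = -4
d = 67/6 (d = 7 - (19/(-3) - 13/(-6)) = 7 - (19*(-1/3) - 13*(-1/6)) = 7 - (-19/3 + 13/6) = 7 - 1*(-25/6) = 7 + 25/6 = 67/6 ≈ 11.167)
o(w, P) = 1
(d*o(-4, 6))*s - 1*(-37582) = ((67/6)*1)*(-4) - 1*(-37582) = (67/6)*(-4) + 37582 = -134/3 + 37582 = 112612/3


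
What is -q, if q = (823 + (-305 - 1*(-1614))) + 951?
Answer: -3083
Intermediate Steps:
q = 3083 (q = (823 + (-305 + 1614)) + 951 = (823 + 1309) + 951 = 2132 + 951 = 3083)
-q = -1*3083 = -3083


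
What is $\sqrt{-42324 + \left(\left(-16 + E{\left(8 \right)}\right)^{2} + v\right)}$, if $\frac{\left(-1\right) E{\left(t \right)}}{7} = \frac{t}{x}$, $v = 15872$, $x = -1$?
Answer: $2 i \sqrt{6213} \approx 157.65 i$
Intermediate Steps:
$E{\left(t \right)} = 7 t$ ($E{\left(t \right)} = - 7 \frac{t}{-1} = - 7 t \left(-1\right) = - 7 \left(- t\right) = 7 t$)
$\sqrt{-42324 + \left(\left(-16 + E{\left(8 \right)}\right)^{2} + v\right)} = \sqrt{-42324 + \left(\left(-16 + 7 \cdot 8\right)^{2} + 15872\right)} = \sqrt{-42324 + \left(\left(-16 + 56\right)^{2} + 15872\right)} = \sqrt{-42324 + \left(40^{2} + 15872\right)} = \sqrt{-42324 + \left(1600 + 15872\right)} = \sqrt{-42324 + 17472} = \sqrt{-24852} = 2 i \sqrt{6213}$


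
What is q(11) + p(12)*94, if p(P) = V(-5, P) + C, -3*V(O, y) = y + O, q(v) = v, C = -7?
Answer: -2599/3 ≈ -866.33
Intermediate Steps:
V(O, y) = -O/3 - y/3 (V(O, y) = -(y + O)/3 = -(O + y)/3 = -O/3 - y/3)
p(P) = -16/3 - P/3 (p(P) = (-1/3*(-5) - P/3) - 7 = (5/3 - P/3) - 7 = -16/3 - P/3)
q(11) + p(12)*94 = 11 + (-16/3 - 1/3*12)*94 = 11 + (-16/3 - 4)*94 = 11 - 28/3*94 = 11 - 2632/3 = -2599/3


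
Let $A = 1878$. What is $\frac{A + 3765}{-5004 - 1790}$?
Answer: $- \frac{5643}{6794} \approx -0.83059$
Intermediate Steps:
$\frac{A + 3765}{-5004 - 1790} = \frac{1878 + 3765}{-5004 - 1790} = \frac{5643}{-6794} = 5643 \left(- \frac{1}{6794}\right) = - \frac{5643}{6794}$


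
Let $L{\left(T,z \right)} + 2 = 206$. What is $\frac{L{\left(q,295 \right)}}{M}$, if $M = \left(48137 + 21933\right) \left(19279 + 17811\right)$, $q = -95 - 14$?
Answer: $\frac{51}{649724075} \approx 7.8495 \cdot 10^{-8}$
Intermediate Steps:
$q = -109$ ($q = -95 - 14 = -109$)
$L{\left(T,z \right)} = 204$ ($L{\left(T,z \right)} = -2 + 206 = 204$)
$M = 2598896300$ ($M = 70070 \cdot 37090 = 2598896300$)
$\frac{L{\left(q,295 \right)}}{M} = \frac{204}{2598896300} = 204 \cdot \frac{1}{2598896300} = \frac{51}{649724075}$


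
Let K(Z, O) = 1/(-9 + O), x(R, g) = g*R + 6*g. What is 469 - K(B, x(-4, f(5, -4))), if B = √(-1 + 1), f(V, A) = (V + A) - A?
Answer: 468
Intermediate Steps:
f(V, A) = V (f(V, A) = (A + V) - A = V)
x(R, g) = 6*g + R*g (x(R, g) = R*g + 6*g = 6*g + R*g)
B = 0 (B = √0 = 0)
469 - K(B, x(-4, f(5, -4))) = 469 - 1/(-9 + 5*(6 - 4)) = 469 - 1/(-9 + 5*2) = 469 - 1/(-9 + 10) = 469 - 1/1 = 469 - 1*1 = 469 - 1 = 468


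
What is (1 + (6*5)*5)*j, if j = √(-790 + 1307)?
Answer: 151*√517 ≈ 3433.4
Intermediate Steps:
j = √517 ≈ 22.738
(1 + (6*5)*5)*j = (1 + (6*5)*5)*√517 = (1 + 30*5)*√517 = (1 + 150)*√517 = 151*√517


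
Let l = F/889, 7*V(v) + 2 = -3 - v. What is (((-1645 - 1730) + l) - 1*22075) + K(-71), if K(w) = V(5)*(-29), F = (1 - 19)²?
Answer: -22587896/889 ≈ -25408.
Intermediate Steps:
V(v) = -5/7 - v/7 (V(v) = -2/7 + (-3 - v)/7 = -2/7 + (-3/7 - v/7) = -5/7 - v/7)
F = 324 (F = (-18)² = 324)
l = 324/889 ≈ 0.36445
K(w) = 290/7 (K(w) = (-5/7 - ⅐*5)*(-29) = (-5/7 - 5/7)*(-29) = -10/7*(-29) = 290/7)
(((-1645 - 1730) + l) - 1*22075) + K(-71) = (((-1645 - 1730) + 324/889) - 1*22075) + 290/7 = ((-3375 + 324/889) - 22075) + 290/7 = (-3000051/889 - 22075) + 290/7 = -22624726/889 + 290/7 = -22587896/889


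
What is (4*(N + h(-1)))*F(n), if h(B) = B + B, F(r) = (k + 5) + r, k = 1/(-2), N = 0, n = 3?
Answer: -60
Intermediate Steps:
k = -½ ≈ -0.50000
F(r) = 9/2 + r (F(r) = (-½ + 5) + r = 9/2 + r)
h(B) = 2*B
(4*(N + h(-1)))*F(n) = (4*(0 + 2*(-1)))*(9/2 + 3) = (4*(0 - 2))*(15/2) = (4*(-2))*(15/2) = -8*15/2 = -60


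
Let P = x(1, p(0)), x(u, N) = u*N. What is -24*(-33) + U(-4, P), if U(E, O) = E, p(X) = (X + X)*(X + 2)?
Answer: 788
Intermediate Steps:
p(X) = 2*X*(2 + X) (p(X) = (2*X)*(2 + X) = 2*X*(2 + X))
x(u, N) = N*u
P = 0 (P = (2*0*(2 + 0))*1 = (2*0*2)*1 = 0*1 = 0)
-24*(-33) + U(-4, P) = -24*(-33) - 4 = 792 - 4 = 788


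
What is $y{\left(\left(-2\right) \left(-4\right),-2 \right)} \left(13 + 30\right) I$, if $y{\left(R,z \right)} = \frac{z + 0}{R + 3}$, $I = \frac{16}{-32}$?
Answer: $\frac{43}{11} \approx 3.9091$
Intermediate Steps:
$I = - \frac{1}{2}$ ($I = 16 \left(- \frac{1}{32}\right) = - \frac{1}{2} \approx -0.5$)
$y{\left(R,z \right)} = \frac{z}{3 + R}$
$y{\left(\left(-2\right) \left(-4\right),-2 \right)} \left(13 + 30\right) I = - \frac{2}{3 - -8} \left(13 + 30\right) \left(- \frac{1}{2}\right) = - \frac{2}{3 + 8} \cdot 43 \left(- \frac{1}{2}\right) = - \frac{2}{11} \left(- \frac{43}{2}\right) = \left(-2\right) \frac{1}{11} \left(- \frac{43}{2}\right) = \left(- \frac{2}{11}\right) \left(- \frac{43}{2}\right) = \frac{43}{11}$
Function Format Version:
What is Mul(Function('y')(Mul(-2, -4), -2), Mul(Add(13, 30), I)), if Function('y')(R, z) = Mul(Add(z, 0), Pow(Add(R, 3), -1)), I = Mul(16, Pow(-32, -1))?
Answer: Rational(43, 11) ≈ 3.9091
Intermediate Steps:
I = Rational(-1, 2) (I = Mul(16, Rational(-1, 32)) = Rational(-1, 2) ≈ -0.50000)
Function('y')(R, z) = Mul(z, Pow(Add(3, R), -1))
Mul(Function('y')(Mul(-2, -4), -2), Mul(Add(13, 30), I)) = Mul(Mul(-2, Pow(Add(3, Mul(-2, -4)), -1)), Mul(Add(13, 30), Rational(-1, 2))) = Mul(Mul(-2, Pow(Add(3, 8), -1)), Mul(43, Rational(-1, 2))) = Mul(Mul(-2, Pow(11, -1)), Rational(-43, 2)) = Mul(Mul(-2, Rational(1, 11)), Rational(-43, 2)) = Mul(Rational(-2, 11), Rational(-43, 2)) = Rational(43, 11)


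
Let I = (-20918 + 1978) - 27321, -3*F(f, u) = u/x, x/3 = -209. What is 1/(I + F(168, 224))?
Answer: -1881/87016717 ≈ -2.1617e-5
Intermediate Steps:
x = -627 (x = 3*(-209) = -627)
F(f, u) = u/1881 (F(f, u) = -u/(3*(-627)) = -u*(-1)/(3*627) = -(-1)*u/1881 = u/1881)
I = -46261 (I = -18940 - 27321 = -46261)
1/(I + F(168, 224)) = 1/(-46261 + (1/1881)*224) = 1/(-46261 + 224/1881) = 1/(-87016717/1881) = -1881/87016717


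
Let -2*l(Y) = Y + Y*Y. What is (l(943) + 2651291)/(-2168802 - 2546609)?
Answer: -2206195/4715411 ≈ -0.46787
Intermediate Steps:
l(Y) = -Y/2 - Y²/2 (l(Y) = -(Y + Y*Y)/2 = -(Y + Y²)/2 = -Y/2 - Y²/2)
(l(943) + 2651291)/(-2168802 - 2546609) = (-½*943*(1 + 943) + 2651291)/(-2168802 - 2546609) = (-½*943*944 + 2651291)/(-4715411) = (-445096 + 2651291)*(-1/4715411) = 2206195*(-1/4715411) = -2206195/4715411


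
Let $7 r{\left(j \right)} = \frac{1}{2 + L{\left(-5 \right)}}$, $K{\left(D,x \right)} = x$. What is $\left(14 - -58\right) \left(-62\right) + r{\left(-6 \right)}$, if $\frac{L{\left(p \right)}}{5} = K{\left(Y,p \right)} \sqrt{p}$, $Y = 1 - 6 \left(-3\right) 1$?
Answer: $- \frac{97774990}{21903} + \frac{25 i \sqrt{5}}{21903} \approx -4464.0 + 0.0025522 i$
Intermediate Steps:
$Y = 19$ ($Y = 1 - \left(-18\right) 1 = 1 - -18 = 1 + 18 = 19$)
$L{\left(p \right)} = 5 p^{\frac{3}{2}}$ ($L{\left(p \right)} = 5 p \sqrt{p} = 5 p^{\frac{3}{2}}$)
$r{\left(j \right)} = \frac{1}{7 \left(2 - 25 i \sqrt{5}\right)}$ ($r{\left(j \right)} = \frac{1}{7 \left(2 + 5 \left(-5\right)^{\frac{3}{2}}\right)} = \frac{1}{7 \left(2 + 5 \left(- 5 i \sqrt{5}\right)\right)} = \frac{1}{7 \left(2 - 25 i \sqrt{5}\right)}$)
$\left(14 - -58\right) \left(-62\right) + r{\left(-6 \right)} = \left(14 - -58\right) \left(-62\right) + \left(\frac{2}{21903} + \frac{25 i \sqrt{5}}{21903}\right) = \left(14 + 58\right) \left(-62\right) + \left(\frac{2}{21903} + \frac{25 i \sqrt{5}}{21903}\right) = 72 \left(-62\right) + \left(\frac{2}{21903} + \frac{25 i \sqrt{5}}{21903}\right) = -4464 + \left(\frac{2}{21903} + \frac{25 i \sqrt{5}}{21903}\right) = - \frac{97774990}{21903} + \frac{25 i \sqrt{5}}{21903}$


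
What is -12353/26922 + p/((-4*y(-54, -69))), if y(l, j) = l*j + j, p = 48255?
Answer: -246636799/65635836 ≈ -3.7577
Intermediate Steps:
y(l, j) = j + j*l (y(l, j) = j*l + j = j + j*l)
-12353/26922 + p/((-4*y(-54, -69))) = -12353/26922 + 48255/((-(-276)*(1 - 54))) = -12353*1/26922 + 48255/((-(-276)*(-53))) = -12353/26922 + 48255/((-4*3657)) = -12353/26922 + 48255/(-14628) = -12353/26922 + 48255*(-1/14628) = -12353/26922 - 16085/4876 = -246636799/65635836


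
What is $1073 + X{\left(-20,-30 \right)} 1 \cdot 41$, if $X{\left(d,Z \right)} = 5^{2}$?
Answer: $2098$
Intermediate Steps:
$X{\left(d,Z \right)} = 25$
$1073 + X{\left(-20,-30 \right)} 1 \cdot 41 = 1073 + 25 \cdot 1 \cdot 41 = 1073 + 25 \cdot 41 = 1073 + 1025 = 2098$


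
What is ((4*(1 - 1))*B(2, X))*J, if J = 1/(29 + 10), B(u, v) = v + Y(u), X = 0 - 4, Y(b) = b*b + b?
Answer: 0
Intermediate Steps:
Y(b) = b + b² (Y(b) = b² + b = b + b²)
X = -4
B(u, v) = v + u*(1 + u)
J = 1/39 ≈ 0.025641
((4*(1 - 1))*B(2, X))*J = ((4*(1 - 1))*(-4 + 2*(1 + 2)))*(1/39) = ((4*0)*(-4 + 2*3))*(1/39) = (0*(-4 + 6))*(1/39) = (0*2)*(1/39) = 0*(1/39) = 0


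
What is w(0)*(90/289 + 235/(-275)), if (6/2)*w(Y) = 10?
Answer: -17266/9537 ≈ -1.8104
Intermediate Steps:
w(Y) = 10/3 (w(Y) = (⅓)*10 = 10/3)
w(0)*(90/289 + 235/(-275)) = 10*(90/289 + 235/(-275))/3 = 10*(90*(1/289) + 235*(-1/275))/3 = 10*(90/289 - 47/55)/3 = (10/3)*(-8633/15895) = -17266/9537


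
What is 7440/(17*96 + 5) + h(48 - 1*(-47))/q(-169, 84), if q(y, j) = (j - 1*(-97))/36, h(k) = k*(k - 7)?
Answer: 494018160/296297 ≈ 1667.3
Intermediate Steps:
h(k) = k*(-7 + k)
q(y, j) = 97/36 + j/36 (q(y, j) = (j + 97)*(1/36) = (97 + j)*(1/36) = 97/36 + j/36)
7440/(17*96 + 5) + h(48 - 1*(-47))/q(-169, 84) = 7440/(17*96 + 5) + ((48 - 1*(-47))*(-7 + (48 - 1*(-47))))/(97/36 + (1/36)*84) = 7440/(1632 + 5) + ((48 + 47)*(-7 + (48 + 47)))/(97/36 + 7/3) = 7440/1637 + (95*(-7 + 95))/(181/36) = 7440*(1/1637) + (95*88)*(36/181) = 7440/1637 + 8360*(36/181) = 7440/1637 + 300960/181 = 494018160/296297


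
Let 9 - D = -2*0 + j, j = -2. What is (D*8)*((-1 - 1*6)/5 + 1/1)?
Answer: -176/5 ≈ -35.200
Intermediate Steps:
D = 11 (D = 9 - (-2*0 - 2) = 9 - (0 - 2) = 9 - 1*(-2) = 9 + 2 = 11)
(D*8)*((-1 - 1*6)/5 + 1/1) = (11*8)*((-1 - 1*6)/5 + 1/1) = 88*((-1 - 6)*(⅕) + 1*1) = 88*(-7*⅕ + 1) = 88*(-7/5 + 1) = 88*(-⅖) = -176/5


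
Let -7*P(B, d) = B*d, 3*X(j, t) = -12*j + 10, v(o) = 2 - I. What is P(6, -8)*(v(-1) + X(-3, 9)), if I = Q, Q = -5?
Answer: 1072/7 ≈ 153.14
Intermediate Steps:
I = -5
v(o) = 7 (v(o) = 2 - 1*(-5) = 2 + 5 = 7)
X(j, t) = 10/3 - 4*j (X(j, t) = (-12*j + 10)/3 = (10 - 12*j)/3 = 10/3 - 4*j)
P(B, d) = -B*d/7
P(6, -8)*(v(-1) + X(-3, 9)) = (-⅐*6*(-8))*(7 + (10/3 - 4*(-3))) = 48*(7 + (10/3 + 12))/7 = 48*(7 + 46/3)/7 = (48/7)*(67/3) = 1072/7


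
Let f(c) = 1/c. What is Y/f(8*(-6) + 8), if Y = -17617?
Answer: 704680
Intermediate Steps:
Y/f(8*(-6) + 8) = -17617/(1/(8*(-6) + 8)) = -17617/(1/(-48 + 8)) = -17617/(1/(-40)) = -17617/(-1/40) = -17617*(-40) = 704680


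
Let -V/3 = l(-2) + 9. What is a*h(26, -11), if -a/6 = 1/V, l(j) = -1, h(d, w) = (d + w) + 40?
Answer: 55/4 ≈ 13.750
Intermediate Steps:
h(d, w) = 40 + d + w
V = -24 (V = -3*(-1 + 9) = -3*8 = -24)
a = ¼ (a = -6/(-24) = -6*(-1/24) = ¼ ≈ 0.25000)
a*h(26, -11) = (40 + 26 - 11)/4 = (¼)*55 = 55/4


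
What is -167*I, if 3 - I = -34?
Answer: -6179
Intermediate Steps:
I = 37 (I = 3 - 1*(-34) = 3 + 34 = 37)
-167*I = -167*37 = -6179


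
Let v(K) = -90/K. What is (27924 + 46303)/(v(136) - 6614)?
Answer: -5047436/449797 ≈ -11.222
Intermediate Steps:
(27924 + 46303)/(v(136) - 6614) = (27924 + 46303)/(-90/136 - 6614) = 74227/(-90*1/136 - 6614) = 74227/(-45/68 - 6614) = 74227/(-449797/68) = 74227*(-68/449797) = -5047436/449797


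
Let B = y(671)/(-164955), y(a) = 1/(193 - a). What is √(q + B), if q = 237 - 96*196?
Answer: I*√115507210608250129410/78848490 ≈ 136.3*I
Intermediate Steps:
q = -18579 (q = 237 - 18816 = -18579)
B = 1/78848490 (B = -1/(-193 + 671)/(-164955) = -1/478*(-1/164955) = 1/78848490 ≈ 1.2683e-8)
√(q + B) = √(-18579 + 1/78848490) = √(-1464926095709/78848490) = I*√115507210608250129410/78848490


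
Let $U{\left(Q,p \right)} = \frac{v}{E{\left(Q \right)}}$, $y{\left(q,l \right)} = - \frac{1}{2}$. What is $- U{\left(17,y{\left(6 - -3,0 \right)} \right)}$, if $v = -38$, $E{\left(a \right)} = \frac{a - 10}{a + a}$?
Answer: $\frac{1292}{7} \approx 184.57$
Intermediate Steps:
$E{\left(a \right)} = \frac{-10 + a}{2 a}$
$y{\left(q,l \right)} = - \frac{1}{2}$ ($y{\left(q,l \right)} = \left(-1\right) \frac{1}{2} = - \frac{1}{2}$)
$U{\left(Q,p \right)} = - \frac{76 Q}{-10 + Q}$ ($U{\left(Q,p \right)} = - \frac{38}{\frac{1}{2} \frac{1}{Q} \left(-10 + Q\right)} = - 38 \frac{2 Q}{-10 + Q} = - \frac{76 Q}{-10 + Q}$)
$- U{\left(17,y{\left(6 - -3,0 \right)} \right)} = - \frac{\left(-76\right) 17}{-10 + 17} = - \frac{\left(-76\right) 17}{7} = \left(-1\right) \left(- \frac{1292}{7}\right) = \frac{1292}{7}$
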